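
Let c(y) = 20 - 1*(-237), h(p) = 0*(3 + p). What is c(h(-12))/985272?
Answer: 257/985272 ≈ 0.00026084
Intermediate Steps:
h(p) = 0
c(y) = 257 (c(y) = 20 + 237 = 257)
c(h(-12))/985272 = 257/985272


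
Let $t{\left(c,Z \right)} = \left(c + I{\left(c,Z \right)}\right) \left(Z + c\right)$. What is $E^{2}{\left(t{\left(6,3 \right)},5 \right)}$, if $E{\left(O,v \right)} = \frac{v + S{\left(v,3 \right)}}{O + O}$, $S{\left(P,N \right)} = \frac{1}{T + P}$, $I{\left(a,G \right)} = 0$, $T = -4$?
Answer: $\frac{1}{324} \approx 0.0030864$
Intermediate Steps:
$S{\left(P,N \right)} = \frac{1}{-4 + P}$
$t{\left(c,Z \right)} = c \left(Z + c\right)$ ($t{\left(c,Z \right)} = \left(c + 0\right) \left(Z + c\right) = c \left(Z + c\right)$)
$E{\left(O,v \right)} = \frac{v + \frac{1}{-4 + v}}{2 O}$ ($E{\left(O,v \right)} = \frac{v + \frac{1}{-4 + v}}{O + O} = \frac{v + \frac{1}{-4 + v}}{2 O}$)
$E^{2}{\left(t{\left(6,3 \right)},5 \right)} = \left(\frac{1 + 5 \left(-4 + 5\right)}{2 \cdot 6 \left(3 + 6\right) \left(-4 + 5\right)}\right)^{2} = \left(\frac{1 + 5 \cdot 1}{2 \cdot 6 \cdot 9 \cdot 1}\right)^{2} = \left(\frac{1}{2} \cdot \frac{1}{54} \cdot 1 \left(1 + 5\right)\right)^{2} = \left(\frac{1}{2} \cdot \frac{1}{54} \cdot 1 \cdot 6\right)^{2} = \left(\frac{1}{18}\right)^{2} = \frac{1}{324}$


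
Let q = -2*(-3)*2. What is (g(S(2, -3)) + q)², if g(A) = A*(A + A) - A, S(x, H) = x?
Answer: 324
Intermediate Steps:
g(A) = -A + 2*A² (g(A) = A*(2*A) - A = 2*A² - A = -A + 2*A²)
q = 12 (q = 6*2 = 12)
(g(S(2, -3)) + q)² = (2*(-1 + 2*2) + 12)² = (2*(-1 + 4) + 12)² = (2*3 + 12)² = (6 + 12)² = 18² = 324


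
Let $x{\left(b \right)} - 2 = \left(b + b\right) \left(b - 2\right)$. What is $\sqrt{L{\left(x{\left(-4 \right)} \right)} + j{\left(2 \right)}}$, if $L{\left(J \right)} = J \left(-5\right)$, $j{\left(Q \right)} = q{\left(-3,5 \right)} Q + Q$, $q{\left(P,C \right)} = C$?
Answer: $i \sqrt{238} \approx 15.427 i$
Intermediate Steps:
$x{\left(b \right)} = 2 + 2 b \left(-2 + b\right)$ ($x{\left(b \right)} = 2 + \left(b + b\right) \left(b - 2\right) = 2 + 2 b \left(-2 + b\right)$)
$j{\left(Q \right)} = 6 Q$ ($j{\left(Q \right)} = 5 Q + Q = 6 Q$)
$L{\left(J \right)} = - 5 J$
$\sqrt{L{\left(x{\left(-4 \right)} \right)} + j{\left(2 \right)}} = \sqrt{- 5 \left(2 - -16 + 2 \left(-4\right)^{2}\right) + 6 \cdot 2} = \sqrt{- 5 \left(2 + 16 + 2 \cdot 16\right) + 12} = \sqrt{- 5 \left(2 + 16 + 32\right) + 12} = \sqrt{\left(-5\right) 50 + 12} = \sqrt{-250 + 12} = \sqrt{-238} = i \sqrt{238}$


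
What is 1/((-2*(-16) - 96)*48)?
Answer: -1/3072 ≈ -0.00032552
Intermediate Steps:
1/((-2*(-16) - 96)*48) = 1/((32 - 96)*48) = 1/(-64*48) = 1/(-3072) = -1/3072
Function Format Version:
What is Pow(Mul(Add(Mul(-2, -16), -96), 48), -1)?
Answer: Rational(-1, 3072) ≈ -0.00032552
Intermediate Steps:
Pow(Mul(Add(Mul(-2, -16), -96), 48), -1) = Pow(Mul(Add(32, -96), 48), -1) = Pow(Mul(-64, 48), -1) = Pow(-3072, -1) = Rational(-1, 3072)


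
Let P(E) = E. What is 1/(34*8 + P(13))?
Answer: 1/285 ≈ 0.0035088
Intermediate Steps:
1/(34*8 + P(13)) = 1/(34*8 + 13) = 1/(272 + 13) = 1/285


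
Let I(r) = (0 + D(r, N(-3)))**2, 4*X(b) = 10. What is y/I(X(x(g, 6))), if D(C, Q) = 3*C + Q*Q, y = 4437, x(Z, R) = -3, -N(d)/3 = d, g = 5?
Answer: 1972/3481 ≈ 0.56650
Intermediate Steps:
N(d) = -3*d
X(b) = 5/2 (X(b) = (1/4)*10 = 5/2)
D(C, Q) = Q**2 + 3*C (D(C, Q) = 3*C + Q**2 = Q**2 + 3*C)
I(r) = (81 + 3*r)**2 (I(r) = (0 + ((-3*(-3))**2 + 3*r))**2 = (0 + (9**2 + 3*r))**2 = (0 + (81 + 3*r))**2 = (81 + 3*r)**2)
y/I(X(x(g, 6))) = 4437/((9*(27 + 5/2)**2)) = 4437/((9*(59/2)**2)) = 4437/((9*(3481/4))) = 4437/(31329/4) = 4437*(4/31329) = 1972/3481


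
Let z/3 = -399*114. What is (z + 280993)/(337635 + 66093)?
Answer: 144535/403728 ≈ 0.35800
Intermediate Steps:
z = -136458 (z = 3*(-399*114) = 3*(-45486) = -136458)
(z + 280993)/(337635 + 66093) = (-136458 + 280993)/(337635 + 66093) = 144535/403728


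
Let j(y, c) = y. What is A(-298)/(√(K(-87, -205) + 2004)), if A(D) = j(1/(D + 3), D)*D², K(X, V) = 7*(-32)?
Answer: -44402*√445/131275 ≈ -7.1351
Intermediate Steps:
K(X, V) = -224
A(D) = D²/(3 + D) (A(D) = D²/(D + 3) = D²/(3 + D))
A(-298)/(√(K(-87, -205) + 2004)) = ((-298)²/(3 - 298))/(√(-224 + 2004)) = (88804/(-295))/(√1780) = (88804*(-1/295))/((2*√445)) = -44402*√445/131275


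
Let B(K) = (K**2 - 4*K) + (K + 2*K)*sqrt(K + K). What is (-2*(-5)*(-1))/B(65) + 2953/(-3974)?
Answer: -98415167/131789762 + 6*sqrt(130)/33163 ≈ -0.74470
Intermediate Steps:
B(K) = K**2 - 4*K + 3*sqrt(2)*K**(3/2) (B(K) = (K**2 - 4*K) + (3*K)*sqrt(2*K) = (K**2 - 4*K) + (3*K)*(sqrt(2)*sqrt(K)) = (K**2 - 4*K) + 3*sqrt(2)*K**(3/2) = K**2 - 4*K + 3*sqrt(2)*K**(3/2))
(-2*(-5)*(-1))/B(65) + 2953/(-3974) = (-2*(-5)*(-1))/(65**2 - 4*65 + 3*sqrt(2)*65**(3/2)) + 2953/(-3974) = (10*(-1))/(4225 - 260 + 3*sqrt(2)*(65*sqrt(65))) + 2953*(-1/3974) = -10/(4225 - 260 + 195*sqrt(130)) - 2953/3974 = -10/(3965 + 195*sqrt(130)) - 2953/3974 = -2953/3974 - 10/(3965 + 195*sqrt(130))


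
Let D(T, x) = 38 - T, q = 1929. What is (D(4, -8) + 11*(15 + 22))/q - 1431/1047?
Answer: -255408/224407 ≈ -1.1381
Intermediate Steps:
(D(4, -8) + 11*(15 + 22))/q - 1431/1047 = ((38 - 1*4) + 11*(15 + 22))/1929 - 1431/1047 = ((38 - 4) + 11*37)*(1/1929) - 1431*1/1047 = (34 + 407)*(1/1929) - 477/349 = 441*(1/1929) - 477/349 = 147/643 - 477/349 = -255408/224407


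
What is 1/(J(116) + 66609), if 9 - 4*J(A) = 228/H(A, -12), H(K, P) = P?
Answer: 1/66616 ≈ 1.5011e-5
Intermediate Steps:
J(A) = 7 (J(A) = 9/4 - 57/(-12) = 9/4 - 57*(-1)/12 = 9/4 - 1/4*(-19) = 9/4 + 19/4 = 7)
1/(J(116) + 66609) = 1/(7 + 66609) = 1/66616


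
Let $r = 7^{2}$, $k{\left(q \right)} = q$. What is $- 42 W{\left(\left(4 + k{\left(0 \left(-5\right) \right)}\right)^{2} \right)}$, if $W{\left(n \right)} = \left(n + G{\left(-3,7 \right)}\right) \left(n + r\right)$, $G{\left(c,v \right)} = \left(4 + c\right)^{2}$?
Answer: $-46410$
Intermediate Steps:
$r = 49$
$W{\left(n \right)} = \left(1 + n\right) \left(49 + n\right)$ ($W{\left(n \right)} = \left(n + \left(4 - 3\right)^{2}\right) \left(n + 49\right) = \left(n + 1^{2}\right) \left(49 + n\right) = \left(n + 1\right) \left(49 + n\right) = \left(1 + n\right) \left(49 + n\right)$)
$- 42 W{\left(\left(4 + k{\left(0 \left(-5\right) \right)}\right)^{2} \right)} = - 42 \left(49 + \left(\left(4 + 0 \left(-5\right)\right)^{2}\right)^{2} + 50 \left(4 + 0 \left(-5\right)\right)^{2}\right) = - 42 \left(49 + \left(\left(4 + 0\right)^{2}\right)^{2} + 50 \left(4 + 0\right)^{2}\right) = - 42 \left(49 + \left(4^{2}\right)^{2} + 50 \cdot 4^{2}\right) = - 42 \left(49 + 16^{2} + 50 \cdot 16\right) = - 42 \left(49 + 256 + 800\right) = \left(-42\right) 1105 = -46410$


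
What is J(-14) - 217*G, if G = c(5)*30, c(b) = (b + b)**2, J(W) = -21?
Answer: -651021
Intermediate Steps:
c(b) = 4*b**2 (c(b) = (2*b)**2 = 4*b**2)
G = 3000 (G = (4*5**2)*30 = (4*25)*30 = 100*30 = 3000)
J(-14) - 217*G = -21 - 217*3000 = -21 - 651000 = -651021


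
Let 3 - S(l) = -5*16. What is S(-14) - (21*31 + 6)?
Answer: -574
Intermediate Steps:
S(l) = 83 (S(l) = 3 - (-5)*16 = 3 - 1*(-80) = 3 + 80 = 83)
S(-14) - (21*31 + 6) = 83 - (21*31 + 6) = 83 - (651 + 6) = 83 - 1*657 = 83 - 657 = -574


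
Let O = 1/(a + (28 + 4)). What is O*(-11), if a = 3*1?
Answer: -11/35 ≈ -0.31429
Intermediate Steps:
a = 3
O = 1/35 (O = 1/(3 + (28 + 4)) = 1/(3 + 32) = 1/35 ≈ 0.028571)
O*(-11) = (1/35)*(-11) = -11/35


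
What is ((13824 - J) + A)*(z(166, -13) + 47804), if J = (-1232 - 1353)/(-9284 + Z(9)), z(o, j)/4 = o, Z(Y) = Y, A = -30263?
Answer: -211146424488/265 ≈ -7.9678e+8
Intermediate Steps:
z(o, j) = 4*o
J = 517/1855 (J = (-1232 - 1353)/(-9284 + 9) = -2585/(-9275) = -2585*(-1/9275) = 517/1855 ≈ 0.27871)
((13824 - J) + A)*(z(166, -13) + 47804) = ((13824 - 1*517/1855) - 30263)*(4*166 + 47804) = ((13824 - 517/1855) - 30263)*(664 + 47804) = (25643003/1855 - 30263)*48468 = -30494862/1855*48468 = -211146424488/265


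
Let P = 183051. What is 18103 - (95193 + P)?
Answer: -260141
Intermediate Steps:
18103 - (95193 + P) = 18103 - (95193 + 183051) = 18103 - 1*278244 = 18103 - 278244 = -260141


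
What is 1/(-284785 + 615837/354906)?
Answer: -118302/33690429791 ≈ -3.5114e-6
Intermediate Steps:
1/(-284785 + 615837/354906) = 1/(-284785 + 615837*(1/354906)) = 1/(-284785 + 205279/118302) = 1/(-33690429791/118302) = -118302/33690429791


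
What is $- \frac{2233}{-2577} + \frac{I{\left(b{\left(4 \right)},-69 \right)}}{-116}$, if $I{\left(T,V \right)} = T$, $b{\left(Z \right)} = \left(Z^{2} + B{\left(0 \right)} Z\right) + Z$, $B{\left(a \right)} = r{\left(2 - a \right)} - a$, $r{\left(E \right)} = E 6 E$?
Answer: $- \frac{344}{2577} \approx -0.13349$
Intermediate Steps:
$r{\left(E \right)} = 6 E^{2}$ ($r{\left(E \right)} = 6 E E = 6 E^{2}$)
$B{\left(a \right)} = - a + 6 \left(2 - a\right)^{2}$ ($B{\left(a \right)} = 6 \left(2 - a\right)^{2} - a = - a + 6 \left(2 - a\right)^{2}$)
$b{\left(Z \right)} = Z^{2} + 25 Z$ ($b{\left(Z \right)} = \left(Z^{2} + \left(\left(-1\right) 0 + 6 \left(-2 + 0\right)^{2}\right) Z\right) + Z = \left(Z^{2} + \left(0 + 6 \left(-2\right)^{2}\right) Z\right) + Z = \left(Z^{2} + \left(0 + 6 \cdot 4\right) Z\right) + Z = \left(Z^{2} + \left(0 + 24\right) Z\right) + Z = \left(Z^{2} + 24 Z\right) + Z = Z^{2} + 25 Z$)
$- \frac{2233}{-2577} + \frac{I{\left(b{\left(4 \right)},-69 \right)}}{-116} = - \frac{2233}{-2577} + \frac{4 \left(25 + 4\right)}{-116} = \left(-2233\right) \left(- \frac{1}{2577}\right) + 4 \cdot 29 \left(- \frac{1}{116}\right) = \frac{2233}{2577} + 116 \left(- \frac{1}{116}\right) = \frac{2233}{2577} - 1 = - \frac{344}{2577}$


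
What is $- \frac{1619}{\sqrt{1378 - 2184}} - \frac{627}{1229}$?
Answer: $- \frac{627}{1229} + \frac{1619 i \sqrt{806}}{806} \approx -0.51017 + 57.027 i$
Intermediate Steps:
$- \frac{1619}{\sqrt{1378 - 2184}} - \frac{627}{1229} = - \frac{1619}{\sqrt{-806}} - \frac{627}{1229} = - \frac{1619}{i \sqrt{806}} - \frac{627}{1229} = - 1619 \left(- \frac{i \sqrt{806}}{806}\right) - \frac{627}{1229} = \frac{1619 i \sqrt{806}}{806} - \frac{627}{1229} = - \frac{627}{1229} + \frac{1619 i \sqrt{806}}{806}$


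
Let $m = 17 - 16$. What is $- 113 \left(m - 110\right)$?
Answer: $12317$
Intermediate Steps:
$m = 1$
$- 113 \left(m - 110\right) = - 113 \left(1 - 110\right) = \left(-113\right) \left(-109\right) = 12317$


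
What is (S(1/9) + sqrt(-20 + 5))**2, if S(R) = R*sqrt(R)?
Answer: -10934/729 + 2*I*sqrt(15)/27 ≈ -14.999 + 0.28689*I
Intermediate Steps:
S(R) = R**(3/2)
(S(1/9) + sqrt(-20 + 5))**2 = ((1/9)**(3/2) + sqrt(-20 + 5))**2 = ((1/9)**(3/2) + sqrt(-15))**2 = (1/27 + I*sqrt(15))**2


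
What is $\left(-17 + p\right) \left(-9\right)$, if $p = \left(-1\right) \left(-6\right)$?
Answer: $99$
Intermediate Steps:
$p = 6$
$\left(-17 + p\right) \left(-9\right) = \left(-17 + 6\right) \left(-9\right) = \left(-11\right) \left(-9\right) = 99$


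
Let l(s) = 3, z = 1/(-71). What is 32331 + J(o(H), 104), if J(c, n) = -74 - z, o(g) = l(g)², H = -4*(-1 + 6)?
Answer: 2290248/71 ≈ 32257.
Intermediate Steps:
z = -1/71 ≈ -0.014085
H = -20 (H = -4*5 = -20)
o(g) = 9 (o(g) = 3² = 9)
J(c, n) = -5253/71 (J(c, n) = -74 - 1*(-1/71) = -74 + 1/71 = -5253/71)
32331 + J(o(H), 104) = 32331 - 5253/71 = 2290248/71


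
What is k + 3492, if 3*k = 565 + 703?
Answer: 11744/3 ≈ 3914.7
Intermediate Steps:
k = 1268/3 (k = (565 + 703)/3 = (⅓)*1268 = 1268/3 ≈ 422.67)
k + 3492 = 1268/3 + 3492 = 11744/3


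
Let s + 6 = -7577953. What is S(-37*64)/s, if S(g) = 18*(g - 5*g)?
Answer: -170496/7577959 ≈ -0.022499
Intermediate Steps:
s = -7577959 (s = -6 - 7577953 = -7577959)
S(g) = -72*g (S(g) = 18*(-4*g) = -72*g)
S(-37*64)/s = -(-2664)*64/(-7577959) = -72*(-2368)*(-1/7577959) = 170496*(-1/7577959) = -170496/7577959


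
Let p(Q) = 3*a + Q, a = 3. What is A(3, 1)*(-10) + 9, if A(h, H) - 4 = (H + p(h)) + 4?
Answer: -201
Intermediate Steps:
p(Q) = 9 + Q (p(Q) = 3*3 + Q = 9 + Q)
A(h, H) = 17 + H + h (A(h, H) = 4 + ((H + (9 + h)) + 4) = 4 + ((9 + H + h) + 4) = 4 + (13 + H + h) = 17 + H + h)
A(3, 1)*(-10) + 9 = (17 + 1 + 3)*(-10) + 9 = 21*(-10) + 9 = -210 + 9 = -201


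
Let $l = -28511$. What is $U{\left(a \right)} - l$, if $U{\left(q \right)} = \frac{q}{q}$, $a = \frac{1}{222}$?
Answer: $28512$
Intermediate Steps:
$a = \frac{1}{222} \approx 0.0045045$
$U{\left(q \right)} = 1$
$U{\left(a \right)} - l = 1 - -28511 = 1 + 28511 = 28512$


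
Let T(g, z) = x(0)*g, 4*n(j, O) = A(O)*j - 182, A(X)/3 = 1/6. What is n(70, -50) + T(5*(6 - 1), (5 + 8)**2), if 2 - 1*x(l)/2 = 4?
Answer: -547/4 ≈ -136.75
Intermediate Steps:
A(X) = 1/2 (A(X) = 3/6 = 3*(1/6) = 1/2)
x(l) = -4 (x(l) = 4 - 2*4 = 4 - 8 = -4)
n(j, O) = -91/2 + j/8 (n(j, O) = (j/2 - 182)/4 = (-182 + j/2)/4 = -91/2 + j/8)
T(g, z) = -4*g
n(70, -50) + T(5*(6 - 1), (5 + 8)**2) = (-91/2 + (1/8)*70) - 20*(6 - 1) = (-91/2 + 35/4) - 20*5 = -147/4 - 4*25 = -147/4 - 100 = -547/4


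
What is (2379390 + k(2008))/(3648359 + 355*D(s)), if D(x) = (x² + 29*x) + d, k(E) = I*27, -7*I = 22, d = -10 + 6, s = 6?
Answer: 16655136/26050423 ≈ 0.63934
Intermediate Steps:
d = -4
I = -22/7 (I = -⅐*22 = -22/7 ≈ -3.1429)
k(E) = -594/7 (k(E) = -22/7*27 = -594/7)
D(x) = -4 + x² + 29*x (D(x) = (x² + 29*x) - 4 = -4 + x² + 29*x)
(2379390 + k(2008))/(3648359 + 355*D(s)) = (2379390 - 594/7)/(3648359 + 355*(-4 + 6² + 29*6)) = 16655136/(7*(3648359 + 355*(-4 + 36 + 174))) = 16655136/(7*(3648359 + 355*206)) = 16655136/(7*(3648359 + 73130)) = (16655136/7)/3721489 = (16655136/7)*(1/3721489) = 16655136/26050423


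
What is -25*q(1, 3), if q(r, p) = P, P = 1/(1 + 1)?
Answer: -25/2 ≈ -12.500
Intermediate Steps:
P = ½ (P = 1/2 = ½ ≈ 0.50000)
q(r, p) = ½
-25*q(1, 3) = -25*½ = -25/2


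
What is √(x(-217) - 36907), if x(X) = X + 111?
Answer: I*√37013 ≈ 192.39*I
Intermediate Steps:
x(X) = 111 + X
√(x(-217) - 36907) = √((111 - 217) - 36907) = √(-106 - 36907) = √(-37013) = I*√37013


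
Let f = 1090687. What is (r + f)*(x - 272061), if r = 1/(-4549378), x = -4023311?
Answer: -10656705055390376910/2274689 ≈ -4.6849e+12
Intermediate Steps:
r = -1/4549378 ≈ -2.1981e-7
(r + f)*(x - 272061) = (-1/4549378 + 1090687)*(-4023311 - 272061) = (4961947442685/4549378)*(-4295372) = -10656705055390376910/2274689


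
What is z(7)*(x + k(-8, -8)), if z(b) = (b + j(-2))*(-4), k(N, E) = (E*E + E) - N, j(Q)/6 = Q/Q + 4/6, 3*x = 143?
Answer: -22780/3 ≈ -7593.3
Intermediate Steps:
x = 143/3 (x = (⅓)*143 = 143/3 ≈ 47.667)
j(Q) = 10 (j(Q) = 6*(Q/Q + 4/6) = 6*(1 + 4*(⅙)) = 6*(1 + ⅔) = 6*(5/3) = 10)
k(N, E) = E + E² - N (k(N, E) = (E² + E) - N = (E + E²) - N = E + E² - N)
z(b) = -40 - 4*b (z(b) = (b + 10)*(-4) = (10 + b)*(-4) = -40 - 4*b)
z(7)*(x + k(-8, -8)) = (-40 - 4*7)*(143/3 + (-8 + (-8)² - 1*(-8))) = (-40 - 28)*(143/3 + (-8 + 64 + 8)) = -68*(143/3 + 64) = -68*335/3 = -22780/3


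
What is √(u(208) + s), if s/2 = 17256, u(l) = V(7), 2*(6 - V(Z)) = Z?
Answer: √138058/2 ≈ 185.78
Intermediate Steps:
V(Z) = 6 - Z/2
u(l) = 5/2 (u(l) = 6 - ½*7 = 6 - 7/2 = 5/2)
s = 34512 (s = 2*17256 = 34512)
√(u(208) + s) = √(5/2 + 34512) = √(69029/2) = √138058/2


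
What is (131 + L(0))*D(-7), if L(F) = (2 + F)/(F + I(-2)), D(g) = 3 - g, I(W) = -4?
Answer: 1305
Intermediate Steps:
L(F) = (2 + F)/(-4 + F) (L(F) = (2 + F)/(F - 4) = (2 + F)/(-4 + F))
(131 + L(0))*D(-7) = (131 + (2 + 0)/(-4 + 0))*(3 - 1*(-7)) = (131 + 2/(-4))*(3 + 7) = (131 - ¼*2)*10 = (131 - ½)*10 = (261/2)*10 = 1305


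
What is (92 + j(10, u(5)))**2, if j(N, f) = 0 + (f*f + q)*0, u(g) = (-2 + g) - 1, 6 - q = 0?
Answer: 8464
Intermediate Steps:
q = 6 (q = 6 - 1*0 = 6 + 0 = 6)
u(g) = -3 + g
j(N, f) = 0 (j(N, f) = 0 + (f*f + 6)*0 = 0 + (f**2 + 6)*0 = 0 + (6 + f**2)*0 = 0 + 0 = 0)
(92 + j(10, u(5)))**2 = (92 + 0)**2 = 92**2 = 8464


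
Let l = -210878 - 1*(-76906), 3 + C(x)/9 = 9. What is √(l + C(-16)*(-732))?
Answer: 10*I*√1735 ≈ 416.53*I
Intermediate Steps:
C(x) = 54 (C(x) = -27 + 9*9 = -27 + 81 = 54)
l = -133972 (l = -210878 + 76906 = -133972)
√(l + C(-16)*(-732)) = √(-133972 + 54*(-732)) = √(-133972 - 39528) = √(-173500) = 10*I*√1735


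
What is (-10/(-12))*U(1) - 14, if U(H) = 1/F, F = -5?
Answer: -85/6 ≈ -14.167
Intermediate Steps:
U(H) = -⅕ (U(H) = 1/(-5) = 1*(-⅕) = -⅕)
(-10/(-12))*U(1) - 14 = -10/(-12)*(-⅕) - 14 = -10*(-1/12)*(-⅕) - 14 = (⅚)*(-⅕) - 14 = -⅙ - 14 = -85/6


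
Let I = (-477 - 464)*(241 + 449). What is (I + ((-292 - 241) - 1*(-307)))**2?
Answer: 421871034256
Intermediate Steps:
I = -649290 (I = -941*690 = -649290)
(I + ((-292 - 241) - 1*(-307)))**2 = (-649290 + ((-292 - 241) - 1*(-307)))**2 = (-649290 + (-533 + 307))**2 = (-649290 - 226)**2 = (-649516)**2 = 421871034256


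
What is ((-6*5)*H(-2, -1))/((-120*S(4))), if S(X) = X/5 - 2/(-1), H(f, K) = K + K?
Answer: -5/28 ≈ -0.17857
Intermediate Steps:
H(f, K) = 2*K
S(X) = 2 + X/5 (S(X) = X*(⅕) - 2*(-1) = X/5 + 2 = 2 + X/5)
((-6*5)*H(-2, -1))/((-120*S(4))) = ((-6*5)*(2*(-1)))/((-120*(2 + (⅕)*4))) = (-30*(-2))/((-120*(2 + ⅘))) = 60/((-120*14/5)) = 60/(-336) = 60*(-1/336) = -5/28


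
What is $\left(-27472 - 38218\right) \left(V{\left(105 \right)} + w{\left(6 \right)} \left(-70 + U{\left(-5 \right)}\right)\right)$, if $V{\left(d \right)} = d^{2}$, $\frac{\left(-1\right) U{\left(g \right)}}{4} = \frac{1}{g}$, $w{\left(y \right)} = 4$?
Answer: $-706049258$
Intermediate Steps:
$U{\left(g \right)} = - \frac{4}{g}$
$\left(-27472 - 38218\right) \left(V{\left(105 \right)} + w{\left(6 \right)} \left(-70 + U{\left(-5 \right)}\right)\right) = \left(-27472 - 38218\right) \left(105^{2} + 4 \left(-70 - \frac{4}{-5}\right)\right) = - 65690 \left(11025 + 4 \left(-70 - - \frac{4}{5}\right)\right) = - 65690 \left(11025 + 4 \left(-70 + \frac{4}{5}\right)\right) = - 65690 \left(11025 + 4 \left(- \frac{346}{5}\right)\right) = - 65690 \left(11025 - \frac{1384}{5}\right) = \left(-65690\right) \frac{53741}{5} = -706049258$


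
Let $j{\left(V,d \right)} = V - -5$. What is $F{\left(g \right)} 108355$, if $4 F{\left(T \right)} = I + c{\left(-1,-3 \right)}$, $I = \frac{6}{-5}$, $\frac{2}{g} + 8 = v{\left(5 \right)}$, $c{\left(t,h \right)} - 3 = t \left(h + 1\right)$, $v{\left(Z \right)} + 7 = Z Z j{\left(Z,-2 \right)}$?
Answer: $\frac{411749}{4} \approx 1.0294 \cdot 10^{5}$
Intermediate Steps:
$j{\left(V,d \right)} = 5 + V$ ($j{\left(V,d \right)} = V + 5 = 5 + V$)
$v{\left(Z \right)} = -7 + Z^{2} \left(5 + Z\right)$ ($v{\left(Z \right)} = -7 + Z Z \left(5 + Z\right) = -7 + Z^{2} \left(5 + Z\right)$)
$c{\left(t,h \right)} = 3 + t \left(1 + h\right)$ ($c{\left(t,h \right)} = 3 + t \left(h + 1\right) = 3 + t \left(1 + h\right)$)
$g = \frac{2}{235}$ ($g = \frac{2}{-8 - \left(7 - 5^{2} \left(5 + 5\right)\right)} = \frac{2}{-8 + \left(-7 + 25 \cdot 10\right)} = \frac{2}{-8 + \left(-7 + 250\right)} = \frac{2}{-8 + 243} = \frac{2}{235} \approx 0.0085106$)
$I = - \frac{6}{5}$ ($I = 6 \left(- \frac{1}{5}\right) = - \frac{6}{5} \approx -1.2$)
$F{\left(T \right)} = \frac{19}{20}$ ($F{\left(T \right)} = \frac{- \frac{6}{5} - -5}{4} = \frac{- \frac{6}{5} + \left(3 - 1 + 3\right)}{4} = \frac{- \frac{6}{5} + 5}{4} = \frac{1}{4} \cdot \frac{19}{5} = \frac{19}{20}$)
$F{\left(g \right)} 108355 = \frac{19}{20} \cdot 108355 = \frac{411749}{4}$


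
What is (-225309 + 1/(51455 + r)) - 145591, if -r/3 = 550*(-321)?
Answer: -215531844499/581105 ≈ -3.7090e+5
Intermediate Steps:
r = 529650 (r = -1650*(-321) = -3*(-176550) = 529650)
(-225309 + 1/(51455 + r)) - 145591 = (-225309 + 1/(51455 + 529650)) - 145591 = (-225309 + 1/581105) - 145591 = -130928186444/581105 - 145591 = -215531844499/581105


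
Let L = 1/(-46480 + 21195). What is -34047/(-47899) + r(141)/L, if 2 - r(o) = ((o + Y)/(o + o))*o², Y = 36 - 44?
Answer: 22707405473129/95798 ≈ 2.3703e+8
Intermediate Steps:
L = -1/25285 (L = 1/(-25285) = -1/25285 ≈ -3.9549e-5)
Y = -8
r(o) = 2 - o*(-8 + o)/2 (r(o) = 2 - (o - 8)/(o + o)*o² = 2 - (-8 + o)/((2*o))*o² = 2 - (-8 + o)*(1/(2*o))*o² = 2 - (-8 + o)/(2*o)*o² = 2 - o*(-8 + o)/2)
-34047/(-47899) + r(141)/L = -34047/(-47899) + (2 + 4*141 - ½*141²)/(-1/25285) = -34047*(-1/47899) + (2 + 564 - ½*19881)*(-25285) = 34047/47899 + (2 + 564 - 19881/2)*(-25285) = 34047/47899 - 18749/2*(-25285) = 34047/47899 + 474068465/2 = 22707405473129/95798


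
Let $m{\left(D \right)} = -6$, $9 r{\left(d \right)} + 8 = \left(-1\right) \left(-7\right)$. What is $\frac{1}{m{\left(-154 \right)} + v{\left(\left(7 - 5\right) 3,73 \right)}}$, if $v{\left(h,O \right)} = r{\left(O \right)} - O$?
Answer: $- \frac{9}{712} \approx -0.01264$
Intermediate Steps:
$r{\left(d \right)} = - \frac{1}{9}$ ($r{\left(d \right)} = - \frac{8}{9} + \frac{\left(-1\right) \left(-7\right)}{9} = - \frac{8}{9} + \frac{1}{9} \cdot 7 = - \frac{8}{9} + \frac{7}{9} = - \frac{1}{9}$)
$v{\left(h,O \right)} = - \frac{1}{9} - O$
$\frac{1}{m{\left(-154 \right)} + v{\left(\left(7 - 5\right) 3,73 \right)}} = \frac{1}{-6 - \frac{658}{9}} = \frac{1}{- \frac{712}{9}} = - \frac{9}{712}$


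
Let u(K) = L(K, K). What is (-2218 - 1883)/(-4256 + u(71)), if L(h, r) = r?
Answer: 1367/1395 ≈ 0.97993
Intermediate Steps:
u(K) = K
(-2218 - 1883)/(-4256 + u(71)) = (-2218 - 1883)/(-4256 + 71) = -4101/(-4185) = -4101*(-1/4185) = 1367/1395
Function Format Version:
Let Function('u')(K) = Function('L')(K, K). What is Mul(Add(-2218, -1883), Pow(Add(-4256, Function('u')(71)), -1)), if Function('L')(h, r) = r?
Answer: Rational(1367, 1395) ≈ 0.97993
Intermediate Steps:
Function('u')(K) = K
Mul(Add(-2218, -1883), Pow(Add(-4256, Function('u')(71)), -1)) = Mul(Add(-2218, -1883), Pow(Add(-4256, 71), -1)) = Mul(-4101, Pow(-4185, -1)) = Mul(-4101, Rational(-1, 4185)) = Rational(1367, 1395)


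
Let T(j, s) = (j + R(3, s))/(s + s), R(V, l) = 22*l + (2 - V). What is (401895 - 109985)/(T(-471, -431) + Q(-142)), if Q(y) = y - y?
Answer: 125813210/4977 ≈ 25279.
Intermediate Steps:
Q(y) = 0
R(V, l) = 2 - V + 22*l
T(j, s) = (-1 + j + 22*s)/(2*s) (T(j, s) = (j + (2 - 1*3 + 22*s))/(s + s) = (j + (2 - 3 + 22*s))/((2*s)) = (j + (-1 + 22*s))*(1/(2*s)) = (-1 + j + 22*s)*(1/(2*s)) = (-1 + j + 22*s)/(2*s))
(401895 - 109985)/(T(-471, -431) + Q(-142)) = (401895 - 109985)/((½)*(-1 - 471 + 22*(-431))/(-431) + 0) = 291910/((½)*(-1/431)*(-1 - 471 - 9482) + 0) = 291910/((½)*(-1/431)*(-9954) + 0) = 291910/(4977/431 + 0) = 291910/(4977/431) = 291910*(431/4977) = 125813210/4977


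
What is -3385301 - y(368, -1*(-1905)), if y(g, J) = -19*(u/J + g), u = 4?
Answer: -6435678569/1905 ≈ -3.3783e+6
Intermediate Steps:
y(g, J) = -76/J - 19*g (y(g, J) = -19*(4/J + g) = -19*(g + 4/J) = -76/J - 19*g)
-3385301 - y(368, -1*(-1905)) = -3385301 - (-76/((-1*(-1905))) - 19*368) = -3385301 - (-76/1905 - 6992) = -3385301 - 1*(-13319836/1905) = -3385301 + 13319836/1905 = -6435678569/1905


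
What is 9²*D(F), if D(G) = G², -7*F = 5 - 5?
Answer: 0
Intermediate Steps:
F = 0 (F = -(5 - 5)/7 = -⅐*0 = 0)
9²*D(F) = 9²*0² = 81*0 = 0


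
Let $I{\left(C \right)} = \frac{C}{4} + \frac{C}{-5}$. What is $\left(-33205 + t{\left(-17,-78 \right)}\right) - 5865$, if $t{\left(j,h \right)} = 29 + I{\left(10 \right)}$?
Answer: $- \frac{78081}{2} \approx -39041.0$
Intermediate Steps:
$I{\left(C \right)} = \frac{C}{20}$ ($I{\left(C \right)} = C \frac{1}{4} + C \left(- \frac{1}{5}\right) = \frac{C}{4} - \frac{C}{5} = \frac{C}{20}$)
$t{\left(j,h \right)} = \frac{59}{2}$ ($t{\left(j,h \right)} = 29 + \frac{1}{20} \cdot 10 = 29 + \frac{1}{2} = \frac{59}{2}$)
$\left(-33205 + t{\left(-17,-78 \right)}\right) - 5865 = \left(-33205 + \frac{59}{2}\right) - 5865 = - \frac{66351}{2} - 5865 = - \frac{78081}{2}$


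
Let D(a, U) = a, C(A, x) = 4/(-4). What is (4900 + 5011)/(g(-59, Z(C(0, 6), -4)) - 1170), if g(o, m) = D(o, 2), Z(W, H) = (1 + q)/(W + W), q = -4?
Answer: -9911/1229 ≈ -8.0643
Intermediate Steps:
C(A, x) = -1 (C(A, x) = 4*(-¼) = -1)
Z(W, H) = -3/(2*W) (Z(W, H) = (1 - 4)/(W + W) = -3*1/(2*W) = -3/(2*W))
g(o, m) = o
(4900 + 5011)/(g(-59, Z(C(0, 6), -4)) - 1170) = (4900 + 5011)/(-59 - 1170) = 9911/(-1229) = 9911*(-1/1229) = -9911/1229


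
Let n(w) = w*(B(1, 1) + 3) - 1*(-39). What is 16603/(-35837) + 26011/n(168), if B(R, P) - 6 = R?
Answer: 903615650/61603803 ≈ 14.668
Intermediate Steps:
B(R, P) = 6 + R
n(w) = 39 + 10*w (n(w) = w*((6 + 1) + 3) - 1*(-39) = w*(7 + 3) + 39 = w*10 + 39 = 10*w + 39 = 39 + 10*w)
16603/(-35837) + 26011/n(168) = 16603/(-35837) + 26011/(39 + 10*168) = 16603*(-1/35837) + 26011/(39 + 1680) = -16603/35837 + 26011/1719 = 903615650/61603803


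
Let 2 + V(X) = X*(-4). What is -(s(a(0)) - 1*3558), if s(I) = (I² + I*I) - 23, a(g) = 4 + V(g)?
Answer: 3573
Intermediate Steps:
V(X) = -2 - 4*X (V(X) = -2 + X*(-4) = -2 - 4*X)
a(g) = 2 - 4*g (a(g) = 4 + (-2 - 4*g) = 2 - 4*g)
s(I) = -23 + 2*I² (s(I) = (I² + I²) - 23 = 2*I² - 23 = -23 + 2*I²)
-(s(a(0)) - 1*3558) = -((-23 + 2*(2 - 4*0)²) - 1*3558) = -((-23 + 2*(2 + 0)²) - 3558) = -((-23 + 2*2²) - 3558) = -((-23 + 2*4) - 3558) = -((-23 + 8) - 3558) = -(-15 - 3558) = -1*(-3573) = 3573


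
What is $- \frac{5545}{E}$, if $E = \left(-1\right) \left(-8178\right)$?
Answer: $- \frac{5545}{8178} \approx -0.67804$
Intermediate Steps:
$E = 8178$
$- \frac{5545}{E} = - \frac{5545}{8178}$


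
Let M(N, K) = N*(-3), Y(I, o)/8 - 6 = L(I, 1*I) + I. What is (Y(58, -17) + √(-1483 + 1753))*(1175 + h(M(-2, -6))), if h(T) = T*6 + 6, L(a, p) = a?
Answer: 1187792 + 3651*√30 ≈ 1.2078e+6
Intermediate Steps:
Y(I, o) = 48 + 16*I (Y(I, o) = 48 + 8*(I + I) = 48 + 8*(2*I) = 48 + 16*I)
M(N, K) = -3*N
h(T) = 6 + 6*T (h(T) = 6*T + 6 = 6 + 6*T)
(Y(58, -17) + √(-1483 + 1753))*(1175 + h(M(-2, -6))) = ((48 + 16*58) + √(-1483 + 1753))*(1175 + (6 + 6*(-3*(-2)))) = ((48 + 928) + √270)*(1175 + (6 + 6*6)) = (976 + 3*√30)*(1175 + (6 + 36)) = (976 + 3*√30)*(1175 + 42) = (976 + 3*√30)*1217 = 1187792 + 3651*√30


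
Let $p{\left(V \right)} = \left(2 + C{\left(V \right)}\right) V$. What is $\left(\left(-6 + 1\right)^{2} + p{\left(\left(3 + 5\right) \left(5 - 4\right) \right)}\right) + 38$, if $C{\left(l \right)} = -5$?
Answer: $39$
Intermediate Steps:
$p{\left(V \right)} = - 3 V$ ($p{\left(V \right)} = \left(2 - 5\right) V = - 3 V$)
$\left(\left(-6 + 1\right)^{2} + p{\left(\left(3 + 5\right) \left(5 - 4\right) \right)}\right) + 38 = \left(\left(-6 + 1\right)^{2} - 3 \left(3 + 5\right) \left(5 - 4\right)\right) + 38 = \left(\left(-5\right)^{2} - 3 \cdot 8 \cdot 1\right) + 38 = \left(25 - 24\right) + 38 = 1 + 38 = 39$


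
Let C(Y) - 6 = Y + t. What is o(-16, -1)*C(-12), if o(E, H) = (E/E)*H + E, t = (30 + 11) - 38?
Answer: 51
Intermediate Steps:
t = 3 (t = 41 - 38 = 3)
C(Y) = 9 + Y (C(Y) = 6 + (Y + 3) = 6 + (3 + Y) = 9 + Y)
o(E, H) = E + H (o(E, H) = 1*H + E = H + E = E + H)
o(-16, -1)*C(-12) = (-16 - 1)*(9 - 12) = -17*(-3) = 51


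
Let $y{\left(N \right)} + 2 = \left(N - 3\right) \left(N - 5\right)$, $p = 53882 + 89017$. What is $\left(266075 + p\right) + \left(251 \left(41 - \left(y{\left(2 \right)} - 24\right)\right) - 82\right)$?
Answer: $424956$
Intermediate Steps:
$p = 142899$
$y{\left(N \right)} = -2 + \left(-5 + N\right) \left(-3 + N\right)$ ($y{\left(N \right)} = -2 + \left(N - 3\right) \left(N - 5\right) = -2 + \left(-3 + N\right) \left(-5 + N\right) = -2 + \left(-5 + N\right) \left(-3 + N\right)$)
$\left(266075 + p\right) + \left(251 \left(41 - \left(y{\left(2 \right)} - 24\right)\right) - 82\right) = \left(266075 + 142899\right) - \left(82 - 251 \left(41 - \left(\left(13 + 2^{2} - 16\right) - 24\right)\right)\right) = 408974 - \left(82 - 251 \left(41 - \left(\left(13 + 4 - 16\right) - 24\right)\right)\right) = 408974 - \left(82 - 251 \left(41 - \left(1 - 24\right)\right)\right) = 408974 - \left(82 - 251 \left(41 - -23\right)\right) = 408974 - \left(82 - 251 \left(41 + 23\right)\right) = 408974 + \left(251 \cdot 64 - 82\right) = 408974 + \left(16064 - 82\right) = 408974 + 15982 = 424956$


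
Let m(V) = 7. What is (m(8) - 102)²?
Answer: 9025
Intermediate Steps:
(m(8) - 102)² = (7 - 102)² = (-95)² = 9025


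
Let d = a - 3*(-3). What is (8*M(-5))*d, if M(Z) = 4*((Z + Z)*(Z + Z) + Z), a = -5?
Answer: 12160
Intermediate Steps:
M(Z) = 4*Z + 16*Z² (M(Z) = 4*((2*Z)*(2*Z) + Z) = 4*(4*Z² + Z) = 4*(Z + 4*Z²) = 4*Z + 16*Z²)
d = 4 (d = -5 - 3*(-3) = -5 + 9 = 4)
(8*M(-5))*d = (8*(4*(-5)*(1 + 4*(-5))))*4 = (8*(4*(-5)*(1 - 20)))*4 = (8*(4*(-5)*(-19)))*4 = (8*380)*4 = 3040*4 = 12160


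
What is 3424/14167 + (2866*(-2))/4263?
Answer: -66608732/60393921 ≈ -1.1029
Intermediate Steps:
3424/14167 + (2866*(-2))/4263 = 3424*(1/14167) - 5732*1/4263 = 3424/14167 - 5732/4263 = -66608732/60393921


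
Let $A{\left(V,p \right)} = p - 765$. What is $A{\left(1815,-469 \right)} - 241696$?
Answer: $-242930$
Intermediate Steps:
$A{\left(V,p \right)} = -765 + p$ ($A{\left(V,p \right)} = p - 765 = -765 + p$)
$A{\left(1815,-469 \right)} - 241696 = \left(-765 - 469\right) - 241696 = -1234 - 241696 = -242930$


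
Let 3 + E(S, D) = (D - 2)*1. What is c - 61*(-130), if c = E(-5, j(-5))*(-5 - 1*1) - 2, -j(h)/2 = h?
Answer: 7898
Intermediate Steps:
j(h) = -2*h
E(S, D) = -5 + D (E(S, D) = -3 + (D - 2)*1 = -3 + (-2 + D)*1 = -3 + (-2 + D) = -5 + D)
c = -32 (c = (-5 - 2*(-5))*(-5 - 1*1) - 2 = (-5 + 10)*(-5 - 1) - 2 = 5*(-6) - 2 = -30 - 2 = -32)
c - 61*(-130) = -32 - 61*(-130) = -32 + 7930 = 7898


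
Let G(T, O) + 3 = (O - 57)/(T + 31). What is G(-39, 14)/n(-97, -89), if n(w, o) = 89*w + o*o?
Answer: -19/5696 ≈ -0.0033357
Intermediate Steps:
G(T, O) = -3 + (-57 + O)/(31 + T) (G(T, O) = -3 + (O - 57)/(T + 31) = -3 + (-57 + O)/(31 + T))
n(w, o) = o² + 89*w (n(w, o) = 89*w + o² = o² + 89*w)
G(-39, 14)/n(-97, -89) = ((-150 + 14 - 3*(-39))/(31 - 39))/((-89)² + 89*(-97)) = ((-150 + 14 + 117)/(-8))/(7921 - 8633) = -⅛*(-19)/(-712) = (19/8)*(-1/712) = -19/5696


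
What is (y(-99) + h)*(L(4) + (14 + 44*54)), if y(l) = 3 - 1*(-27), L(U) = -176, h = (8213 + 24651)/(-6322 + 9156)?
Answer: 10038276/109 ≈ 92094.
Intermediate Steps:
h = 1264/109 (h = 32864/2834 = 32864*(1/2834) = 1264/109 ≈ 11.596)
y(l) = 30 (y(l) = 3 + 27 = 30)
(y(-99) + h)*(L(4) + (14 + 44*54)) = (30 + 1264/109)*(-176 + (14 + 44*54)) = 4534*(-176 + (14 + 2376))/109 = 4534*(-176 + 2390)/109 = (4534/109)*2214 = 10038276/109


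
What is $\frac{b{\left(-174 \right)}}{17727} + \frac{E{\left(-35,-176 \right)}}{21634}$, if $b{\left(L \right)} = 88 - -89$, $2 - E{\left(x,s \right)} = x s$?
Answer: $- \frac{17555608}{63917653} \approx -0.27466$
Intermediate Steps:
$E{\left(x,s \right)} = 2 - s x$ ($E{\left(x,s \right)} = 2 - x s = 2 - s x$)
$b{\left(L \right)} = 177$ ($b{\left(L \right)} = 88 + 89 = 177$)
$\frac{b{\left(-174 \right)}}{17727} + \frac{E{\left(-35,-176 \right)}}{21634} = \frac{177}{17727} + \frac{2 - \left(-176\right) \left(-35\right)}{21634} = 177 \cdot \frac{1}{17727} + \left(2 - 6160\right) \frac{1}{21634} = \frac{59}{5909} - \frac{3079}{10817} = - \frac{17555608}{63917653}$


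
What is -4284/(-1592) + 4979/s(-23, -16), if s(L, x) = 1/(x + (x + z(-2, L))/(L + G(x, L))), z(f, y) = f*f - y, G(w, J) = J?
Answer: -370059327/4577 ≈ -80852.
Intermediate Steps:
z(f, y) = f² - y
s(L, x) = 1/(x + (4 + x - L)/(2*L)) (s(L, x) = 1/(x + (x + ((-2)² - L))/(L + L)) = 1/(x + (x + (4 - L))/((2*L))) = 1/(x + (4 + x - L)*(1/(2*L))) = 1/(x + (4 + x - L)/(2*L)))
-4284/(-1592) + 4979/s(-23, -16) = -4284/(-1592) + 4979/((2*(-23)/(4 - 16 - 1*(-23) + 2*(-23)*(-16)))) = -4284*(-1/1592) + 4979/((2*(-23)/(4 - 16 + 23 + 736))) = 1071/398 + 4979/((2*(-23)/747)) = 1071/398 + 4979/((2*(-23)*(1/747))) = 1071/398 + 4979/(-46/747) = 1071/398 + 4979*(-747/46) = 1071/398 - 3719313/46 = -370059327/4577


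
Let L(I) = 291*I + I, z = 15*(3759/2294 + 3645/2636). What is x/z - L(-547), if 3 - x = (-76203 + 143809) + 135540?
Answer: 21272403931864/137027655 ≈ 1.5524e+5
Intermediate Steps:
x = -203143 (x = 3 - ((-76203 + 143809) + 135540) = 3 - (67606 + 135540) = 3 - 1*203146 = 3 - 203146 = -203143)
z = 137027655/3023492 (z = 15*(3759*(1/2294) + 3645*(1/2636)) = 15*(3759/2294 + 3645/2636) = 15*(9135177/3023492) = 137027655/3023492 ≈ 45.321)
L(I) = 292*I
x/z - L(-547) = -203143/137027655/3023492 - 292*(-547) = -203143*3023492/137027655 - 1*(-159724) = -614201235356/137027655 + 159724 = 21272403931864/137027655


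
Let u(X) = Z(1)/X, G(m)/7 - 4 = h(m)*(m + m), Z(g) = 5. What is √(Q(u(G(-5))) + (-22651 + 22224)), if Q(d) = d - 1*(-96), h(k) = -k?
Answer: 3*I*√3813446/322 ≈ 18.194*I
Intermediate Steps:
G(m) = 28 - 14*m² (G(m) = 28 + 7*((-m)*(m + m)) = 28 + 7*((-m)*(2*m)) = 28 + 7*(-2*m²) = 28 - 14*m²)
u(X) = 5/X
Q(d) = 96 + d (Q(d) = d + 96 = 96 + d)
√(Q(u(G(-5))) + (-22651 + 22224)) = √((96 + 5/(28 - 14*(-5)²)) + (-22651 + 22224)) = √((96 + 5/(28 - 14*25)) - 427) = √((96 + 5/(28 - 350)) - 427) = √((96 + 5/(-322)) - 427) = √((96 + 5*(-1/322)) - 427) = √((96 - 5/322) - 427) = √(30907/322 - 427) = √(-106587/322) = 3*I*√3813446/322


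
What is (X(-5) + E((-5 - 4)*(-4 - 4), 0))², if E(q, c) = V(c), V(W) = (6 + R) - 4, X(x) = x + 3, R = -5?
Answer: 25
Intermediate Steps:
X(x) = 3 + x
V(W) = -3 (V(W) = (6 - 5) - 4 = 1 - 4 = -3)
E(q, c) = -3
(X(-5) + E((-5 - 4)*(-4 - 4), 0))² = ((3 - 5) - 3)² = (-2 - 3)² = (-5)² = 25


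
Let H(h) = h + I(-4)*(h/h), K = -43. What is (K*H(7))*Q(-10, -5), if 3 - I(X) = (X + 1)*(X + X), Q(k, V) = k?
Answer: -6020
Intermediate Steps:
I(X) = 3 - 2*X*(1 + X) (I(X) = 3 - (X + 1)*(X + X) = 3 - (1 + X)*2*X = 3 - 2*X*(1 + X))
H(h) = -21 + h (H(h) = h + (3 - 2*(-4) - 2*(-4)²)*(h/h) = h + (3 + 8 - 2*16)*1 = h + (3 + 8 - 32)*1 = h - 21*1 = h - 21 = -21 + h)
(K*H(7))*Q(-10, -5) = -43*(-21 + 7)*(-10) = -43*(-14)*(-10) = 602*(-10) = -6020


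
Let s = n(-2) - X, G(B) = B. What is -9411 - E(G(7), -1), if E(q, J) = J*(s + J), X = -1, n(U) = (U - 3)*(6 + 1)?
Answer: -9446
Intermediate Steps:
n(U) = -21 + 7*U (n(U) = (-3 + U)*7 = -21 + 7*U)
s = -34 (s = (-21 + 7*(-2)) - 1*(-1) = (-21 - 14) + 1 = -35 + 1 = -34)
E(q, J) = J*(-34 + J)
-9411 - E(G(7), -1) = -9411 - (-1)*(-34 - 1) = -9411 - (-1)*(-35) = -9411 - 1*35 = -9411 - 35 = -9446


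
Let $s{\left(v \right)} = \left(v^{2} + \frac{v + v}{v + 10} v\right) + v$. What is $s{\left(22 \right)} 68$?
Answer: $36465$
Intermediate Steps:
$s{\left(v \right)} = v + v^{2} + \frac{2 v^{2}}{10 + v}$ ($s{\left(v \right)} = \left(v^{2} + \frac{2 v}{10 + v} v\right) + v = \left(v^{2} + \frac{2 v^{2}}{10 + v}\right) + v = v + v^{2} + \frac{2 v^{2}}{10 + v}$)
$s{\left(22 \right)} 68 = \frac{22 \left(10 + 22^{2} + 13 \cdot 22\right)}{10 + 22} \cdot 68 = \frac{22 \left(10 + 484 + 286\right)}{32} \cdot 68 = 22 \cdot \frac{1}{32} \cdot 780 \cdot 68 = \frac{2145}{4} \cdot 68 = 36465$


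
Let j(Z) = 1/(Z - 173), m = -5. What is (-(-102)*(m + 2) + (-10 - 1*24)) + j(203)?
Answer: -10199/30 ≈ -339.97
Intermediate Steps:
j(Z) = 1/(-173 + Z)
(-(-102)*(m + 2) + (-10 - 1*24)) + j(203) = (-(-102)*(-5 + 2) + (-10 - 1*24)) + 1/(-173 + 203) = (-(-102)*(-3) + (-10 - 24)) + 1/30 = (-34*9 - 34) + 1/30 = (-306 - 34) + 1/30 = -340 + 1/30 = -10199/30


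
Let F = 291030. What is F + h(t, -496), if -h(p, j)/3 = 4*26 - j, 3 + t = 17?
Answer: 289230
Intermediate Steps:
t = 14 (t = -3 + 17 = 14)
h(p, j) = -312 + 3*j (h(p, j) = -3*(4*26 - j) = -3*(104 - j) = -312 + 3*j)
F + h(t, -496) = 291030 + (-312 + 3*(-496)) = 291030 + (-312 - 1488) = 291030 - 1800 = 289230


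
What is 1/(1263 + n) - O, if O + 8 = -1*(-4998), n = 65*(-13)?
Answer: -2085819/418 ≈ -4990.0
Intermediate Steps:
n = -845
O = 4990 (O = -8 - 1*(-4998) = -8 + 4998 = 4990)
1/(1263 + n) - O = 1/(1263 - 845) - 1*4990 = 1/418 - 4990 = -2085819/418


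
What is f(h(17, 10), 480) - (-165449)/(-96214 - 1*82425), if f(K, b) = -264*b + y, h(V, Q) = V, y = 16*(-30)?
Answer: -22723046249/178639 ≈ -1.2720e+5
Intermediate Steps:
y = -480
f(K, b) = -480 - 264*b (f(K, b) = -264*b - 480 = -480 - 264*b)
f(h(17, 10), 480) - (-165449)/(-96214 - 1*82425) = (-480 - 264*480) - (-165449)/(-96214 - 1*82425) = (-480 - 126720) - (-165449)/(-96214 - 82425) = -127200 - (-165449)/(-178639) = -127200 - (-165449)*(-1)/178639 = -127200 - 1*165449/178639 = -127200 - 165449/178639 = -22723046249/178639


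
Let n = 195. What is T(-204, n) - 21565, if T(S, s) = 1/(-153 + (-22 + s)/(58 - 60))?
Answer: -10329637/479 ≈ -21565.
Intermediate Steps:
T(S, s) = 1/(-142 - s/2) (T(S, s) = 1/(-153 + (-22 + s)/(-2)) = 1/(-153 + (-22 + s)*(-1/2)) = 1/(-153 + (11 - s/2)) = 1/(-142 - s/2))
T(-204, n) - 21565 = -2/(284 + 195) - 21565 = -2/479 - 21565 = -10329637/479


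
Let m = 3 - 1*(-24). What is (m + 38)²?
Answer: 4225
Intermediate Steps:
m = 27 (m = 3 + 24 = 27)
(m + 38)² = (27 + 38)² = 65² = 4225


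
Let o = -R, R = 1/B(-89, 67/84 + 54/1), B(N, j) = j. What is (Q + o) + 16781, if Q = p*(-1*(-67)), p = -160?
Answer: 27898699/4603 ≈ 6061.0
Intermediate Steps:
Q = -10720 (Q = -(-160)*(-67) = -160*67 = -10720)
R = 84/4603 (R = 1/(67/84 + 54/1) = 1/(67*(1/84) + 54*1) = 1/(67/84 + 54) = 1/(4603/84) = 84/4603 ≈ 0.018249)
o = -84/4603 (o = -1*84/4603 = -84/4603 ≈ -0.018249)
(Q + o) + 16781 = (-10720 - 84/4603) + 16781 = -49344244/4603 + 16781 = 27898699/4603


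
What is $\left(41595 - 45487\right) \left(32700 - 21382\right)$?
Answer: $-44049656$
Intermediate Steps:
$\left(41595 - 45487\right) \left(32700 - 21382\right) = \left(-3892\right) 11318 = -44049656$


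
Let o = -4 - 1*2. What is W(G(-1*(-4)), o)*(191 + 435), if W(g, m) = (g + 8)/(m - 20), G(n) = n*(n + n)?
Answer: -12520/13 ≈ -963.08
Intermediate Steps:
G(n) = 2*n² (G(n) = n*(2*n) = 2*n²)
o = -6 (o = -4 - 2 = -6)
W(g, m) = (8 + g)/(-20 + m)
W(G(-1*(-4)), o)*(191 + 435) = ((8 + 2*(-1*(-4))²)/(-20 - 6))*(191 + 435) = ((8 + 2*4²)/(-26))*626 = -(8 + 2*16)/26*626 = -(8 + 32)/26*626 = -1/26*40*626 = -20/13*626 = -12520/13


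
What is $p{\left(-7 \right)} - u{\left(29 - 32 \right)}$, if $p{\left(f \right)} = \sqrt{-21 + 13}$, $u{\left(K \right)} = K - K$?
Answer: $2 i \sqrt{2} \approx 2.8284 i$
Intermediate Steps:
$u{\left(K \right)} = 0$
$p{\left(f \right)} = 2 i \sqrt{2}$ ($p{\left(f \right)} = \sqrt{-8} = 2 i \sqrt{2}$)
$p{\left(-7 \right)} - u{\left(29 - 32 \right)} = 2 i \sqrt{2} - 0 = 2 i \sqrt{2} + 0 = 2 i \sqrt{2}$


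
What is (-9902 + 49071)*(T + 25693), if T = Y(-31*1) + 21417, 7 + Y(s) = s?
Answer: 1843763168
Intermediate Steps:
Y(s) = -7 + s
T = 21379 (T = (-7 - 31*1) + 21417 = (-7 - 31) + 21417 = -38 + 21417 = 21379)
(-9902 + 49071)*(T + 25693) = (-9902 + 49071)*(21379 + 25693) = 39169*47072 = 1843763168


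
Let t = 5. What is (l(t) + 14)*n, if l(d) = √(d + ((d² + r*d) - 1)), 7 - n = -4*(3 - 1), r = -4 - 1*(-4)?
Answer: 210 + 15*√29 ≈ 290.78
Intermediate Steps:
r = 0 (r = -4 + 4 = 0)
n = 15 (n = 7 - (-4)*(3 - 1) = 7 - (-4)*2 = 7 - 1*(-8) = 7 + 8 = 15)
l(d) = √(-1 + d + d²) (l(d) = √(d + ((d² + 0*d) - 1)) = √(d + ((d² + 0) - 1)) = √(d + (d² - 1)) = √(d + (-1 + d²)) = √(-1 + d + d²))
(l(t) + 14)*n = (√(-1 + 5 + 5²) + 14)*15 = (√(-1 + 5 + 25) + 14)*15 = (√29 + 14)*15 = (14 + √29)*15 = 210 + 15*√29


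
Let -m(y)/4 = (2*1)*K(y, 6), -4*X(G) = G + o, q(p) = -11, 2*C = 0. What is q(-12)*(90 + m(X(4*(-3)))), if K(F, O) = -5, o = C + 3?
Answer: -1430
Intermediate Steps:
C = 0 (C = (1/2)*0 = 0)
o = 3 (o = 0 + 3 = 3)
X(G) = -3/4 - G/4 (X(G) = -(G + 3)/4 = -(3 + G)/4 = -3/4 - G/4)
m(y) = 40 (m(y) = -4*2*1*(-5) = -8*(-5) = -4*(-10) = 40)
q(-12)*(90 + m(X(4*(-3)))) = -11*(90 + 40) = -11*130 = -1430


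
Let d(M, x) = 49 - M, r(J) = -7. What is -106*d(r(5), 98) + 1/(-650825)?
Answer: -3863297201/650825 ≈ -5936.0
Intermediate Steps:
-106*d(r(5), 98) + 1/(-650825) = -106*(49 - 1*(-7)) + 1/(-650825) = -106*(49 + 7) - 1/650825 = -106*56 - 1/650825 = -5936 - 1/650825 = -3863297201/650825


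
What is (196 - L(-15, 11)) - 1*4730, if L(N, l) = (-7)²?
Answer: -4583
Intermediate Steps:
L(N, l) = 49
(196 - L(-15, 11)) - 1*4730 = (196 - 1*49) - 1*4730 = (196 - 49) - 4730 = 147 - 4730 = -4583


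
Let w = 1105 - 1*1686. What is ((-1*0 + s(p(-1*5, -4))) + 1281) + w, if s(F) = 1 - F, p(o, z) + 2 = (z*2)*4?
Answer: 735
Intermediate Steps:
p(o, z) = -2 + 8*z (p(o, z) = -2 + (z*2)*4 = -2 + (2*z)*4 = -2 + 8*z)
w = -581 (w = 1105 - 1686 = -581)
((-1*0 + s(p(-1*5, -4))) + 1281) + w = ((-1*0 + (1 - (-2 + 8*(-4)))) + 1281) - 581 = ((0 + (1 - (-2 - 32))) + 1281) - 581 = ((0 + (1 - 1*(-34))) + 1281) - 581 = ((0 + (1 + 34)) + 1281) - 581 = ((0 + 35) + 1281) - 581 = (35 + 1281) - 581 = 1316 - 581 = 735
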